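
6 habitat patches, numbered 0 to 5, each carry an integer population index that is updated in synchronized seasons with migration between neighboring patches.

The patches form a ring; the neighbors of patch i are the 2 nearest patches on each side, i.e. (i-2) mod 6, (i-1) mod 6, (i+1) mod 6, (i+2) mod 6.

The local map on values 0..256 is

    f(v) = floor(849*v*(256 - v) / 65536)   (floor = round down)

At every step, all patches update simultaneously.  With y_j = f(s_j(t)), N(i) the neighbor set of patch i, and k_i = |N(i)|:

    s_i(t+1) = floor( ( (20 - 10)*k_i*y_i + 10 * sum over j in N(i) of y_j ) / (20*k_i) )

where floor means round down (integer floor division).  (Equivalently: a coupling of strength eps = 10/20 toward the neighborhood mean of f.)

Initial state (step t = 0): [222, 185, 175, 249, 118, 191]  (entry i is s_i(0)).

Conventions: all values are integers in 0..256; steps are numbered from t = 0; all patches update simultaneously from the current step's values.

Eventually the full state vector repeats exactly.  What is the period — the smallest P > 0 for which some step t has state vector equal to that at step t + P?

Simulating step by step:
t=0: [222, 185, 175, 249, 118, 191]
t=1: [138, 142, 153, 101, 162, 142]
t=2: [207, 207, 204, 203, 201, 206]
t=3: [133, 133, 136, 137, 139, 134]
t=4: [210, 211, 210, 210, 210, 210]
t=5: [124, 124, 124, 124, 125, 124]
t=6: [212, 212, 212, 212, 212, 212]
t=7: [120, 120, 120, 120, 120, 120]
t=8: [211, 211, 211, 211, 211, 211]
t=9: [123, 123, 123, 123, 123, 123]
t=10: [211, 211, 211, 211, 211, 211]

Answer: 2
Key observation: The state at step 8, [211, 211, 211, 211, 211, 211], reappears at step 10 — and no state repeats earlier — so the cycle the system enters has period 2.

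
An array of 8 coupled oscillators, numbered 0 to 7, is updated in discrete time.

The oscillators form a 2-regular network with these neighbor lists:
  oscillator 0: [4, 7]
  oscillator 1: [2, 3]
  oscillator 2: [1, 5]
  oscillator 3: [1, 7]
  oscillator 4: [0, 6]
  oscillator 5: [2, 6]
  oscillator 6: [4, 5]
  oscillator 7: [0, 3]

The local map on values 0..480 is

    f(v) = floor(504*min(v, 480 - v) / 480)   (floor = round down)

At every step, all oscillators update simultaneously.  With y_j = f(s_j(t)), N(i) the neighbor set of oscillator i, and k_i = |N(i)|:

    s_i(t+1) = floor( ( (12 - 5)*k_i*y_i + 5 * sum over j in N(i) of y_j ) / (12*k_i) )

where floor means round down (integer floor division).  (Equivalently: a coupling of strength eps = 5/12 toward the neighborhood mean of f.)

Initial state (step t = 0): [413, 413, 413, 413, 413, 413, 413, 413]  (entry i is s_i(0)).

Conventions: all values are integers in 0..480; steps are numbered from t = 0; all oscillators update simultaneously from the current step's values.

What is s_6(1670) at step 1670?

Answer: s_6(1670) = 246
Key observation: The state at step 29, [245, 245, 245, 245, 245, 245, 245, 245], reappears at step 31: the system is in a cycle of period 2 from step 29 on.  Therefore the state at step 1670 equals the state at step 29 + ((1670 - 29) mod 2) = 30, which is [246, 246, 246, 246, 246, 246, 246, 246].

Derivation:
t=0: [413, 413, 413, 413, 413, 413, 413, 413]
t=1: [70, 70, 70, 70, 70, 70, 70, 70]
t=2: [73, 73, 73, 73, 73, 73, 73, 73]
t=3: [76, 76, 76, 76, 76, 76, 76, 76]
t=4: [79, 79, 79, 79, 79, 79, 79, 79]
t=5: [82, 82, 82, 82, 82, 82, 82, 82]
t=6: [86, 86, 86, 86, 86, 86, 86, 86]
t=7: [90, 90, 90, 90, 90, 90, 90, 90]
t=8: [94, 94, 94, 94, 94, 94, 94, 94]
t=9: [98, 98, 98, 98, 98, 98, 98, 98]
t=10: [102, 102, 102, 102, 102, 102, 102, 102]
t=11: [107, 107, 107, 107, 107, 107, 107, 107]
t=12: [112, 112, 112, 112, 112, 112, 112, 112]
t=13: [117, 117, 117, 117, 117, 117, 117, 117]
t=14: [122, 122, 122, 122, 122, 122, 122, 122]
t=15: [128, 128, 128, 128, 128, 128, 128, 128]
t=16: [134, 134, 134, 134, 134, 134, 134, 134]
t=17: [140, 140, 140, 140, 140, 140, 140, 140]
t=18: [147, 147, 147, 147, 147, 147, 147, 147]
t=19: [154, 154, 154, 154, 154, 154, 154, 154]
t=20: [161, 161, 161, 161, 161, 161, 161, 161]
t=21: [169, 169, 169, 169, 169, 169, 169, 169]
t=22: [177, 177, 177, 177, 177, 177, 177, 177]
t=23: [185, 185, 185, 185, 185, 185, 185, 185]
t=24: [194, 194, 194, 194, 194, 194, 194, 194]
t=25: [203, 203, 203, 203, 203, 203, 203, 203]
t=26: [213, 213, 213, 213, 213, 213, 213, 213]
t=27: [223, 223, 223, 223, 223, 223, 223, 223]
t=28: [234, 234, 234, 234, 234, 234, 234, 234]
t=29: [245, 245, 245, 245, 245, 245, 245, 245]
t=30: [246, 246, 246, 246, 246, 246, 246, 246]
t=31: [245, 245, 245, 245, 245, 245, 245, 245]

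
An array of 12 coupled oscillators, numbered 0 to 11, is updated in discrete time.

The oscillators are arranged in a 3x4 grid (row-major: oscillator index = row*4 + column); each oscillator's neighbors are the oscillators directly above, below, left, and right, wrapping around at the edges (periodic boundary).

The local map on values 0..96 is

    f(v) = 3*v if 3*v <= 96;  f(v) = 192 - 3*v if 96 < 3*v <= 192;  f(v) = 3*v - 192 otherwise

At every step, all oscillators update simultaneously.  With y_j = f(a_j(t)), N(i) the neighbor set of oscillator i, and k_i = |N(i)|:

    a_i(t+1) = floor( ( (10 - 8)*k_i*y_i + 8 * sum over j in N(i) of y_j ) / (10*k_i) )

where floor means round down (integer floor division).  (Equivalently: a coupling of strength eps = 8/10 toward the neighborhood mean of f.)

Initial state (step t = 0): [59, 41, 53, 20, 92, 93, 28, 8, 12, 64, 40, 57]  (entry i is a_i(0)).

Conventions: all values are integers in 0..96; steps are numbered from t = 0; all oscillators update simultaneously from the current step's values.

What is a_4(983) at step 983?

Answer: a_4(983) = 90
Key observation: The state at step 23, [90, 90, 90, 90, 90, 90, 90, 90, 90, 90, 90, 90], reappears at step 31: the system is in a cycle of period 8 from step 23 on.  Therefore the state at step 983 equals the state at step 23 + ((983 - 23) mod 8) = 23, which is [90, 90, 90, 90, 90, 90, 90, 90, 90, 90, 90, 90].

Derivation:
t=0: [59, 41, 53, 20, 92, 93, 28, 8, 12, 64, 40, 57]
t=1: [52, 40, 63, 30, 49, 64, 60, 54, 31, 52, 42, 42]
t=2: [67, 29, 48, 45, 40, 33, 22, 48, 55, 53, 36, 69]
t=3: [50, 54, 68, 35, 49, 70, 67, 51, 31, 64, 49, 46]
t=4: [59, 20, 36, 46, 47, 20, 24, 46, 46, 37, 24, 63]
t=5: [46, 60, 68, 42, 46, 64, 68, 46, 40, 65, 62, 47]
t=6: [51, 16, 21, 47, 46, 16, 16, 47, 46, 18, 16, 49]
t=7: [49, 50, 51, 49, 49, 50, 51, 49, 49, 50, 51, 49]
t=8: [44, 42, 40, 43, 44, 42, 40, 43, 44, 42, 40, 43]
t=9: [61, 66, 69, 64, 61, 66, 69, 64, 61, 66, 69, 64]
t=10: [6, 8, 10, 4, 6, 8, 10, 4, 6, 8, 10, 4]
t=11: [18, 24, 25, 16, 18, 24, 25, 16, 18, 24, 25, 16]
t=12: [56, 69, 69, 54, 56, 69, 69, 54, 56, 69, 69, 54]
t=13: [23, 16, 18, 25, 23, 16, 18, 25, 23, 16, 18, 25]
t=14: [66, 53, 57, 69, 66, 53, 57, 69, 66, 53, 57, 69]
t=15: [13, 25, 22, 14, 13, 25, 22, 14, 13, 25, 22, 14]
t=16: [46, 66, 63, 46, 46, 66, 63, 46, 46, 66, 63, 46]
t=17: [44, 15, 13, 43, 44, 15, 13, 43, 44, 15, 13, 43]
t=18: [57, 46, 45, 57, 57, 46, 45, 57, 57, 46, 45, 57]
t=19: [27, 48, 49, 28, 27, 48, 49, 28, 27, 48, 49, 28]
t=20: [75, 54, 53, 75, 75, 54, 53, 75, 75, 54, 53, 75]
t=21: [32, 31, 32, 33, 32, 31, 32, 33, 32, 31, 32, 33]
t=22: [94, 94, 94, 94, 94, 94, 94, 94, 94, 94, 94, 94]
t=23: [90, 90, 90, 90, 90, 90, 90, 90, 90, 90, 90, 90]
t=24: [78, 78, 78, 78, 78, 78, 78, 78, 78, 78, 78, 78]
t=25: [42, 42, 42, 42, 42, 42, 42, 42, 42, 42, 42, 42]
t=26: [66, 66, 66, 66, 66, 66, 66, 66, 66, 66, 66, 66]
t=27: [6, 6, 6, 6, 6, 6, 6, 6, 6, 6, 6, 6]
t=28: [18, 18, 18, 18, 18, 18, 18, 18, 18, 18, 18, 18]
t=29: [54, 54, 54, 54, 54, 54, 54, 54, 54, 54, 54, 54]
t=30: [30, 30, 30, 30, 30, 30, 30, 30, 30, 30, 30, 30]
t=31: [90, 90, 90, 90, 90, 90, 90, 90, 90, 90, 90, 90]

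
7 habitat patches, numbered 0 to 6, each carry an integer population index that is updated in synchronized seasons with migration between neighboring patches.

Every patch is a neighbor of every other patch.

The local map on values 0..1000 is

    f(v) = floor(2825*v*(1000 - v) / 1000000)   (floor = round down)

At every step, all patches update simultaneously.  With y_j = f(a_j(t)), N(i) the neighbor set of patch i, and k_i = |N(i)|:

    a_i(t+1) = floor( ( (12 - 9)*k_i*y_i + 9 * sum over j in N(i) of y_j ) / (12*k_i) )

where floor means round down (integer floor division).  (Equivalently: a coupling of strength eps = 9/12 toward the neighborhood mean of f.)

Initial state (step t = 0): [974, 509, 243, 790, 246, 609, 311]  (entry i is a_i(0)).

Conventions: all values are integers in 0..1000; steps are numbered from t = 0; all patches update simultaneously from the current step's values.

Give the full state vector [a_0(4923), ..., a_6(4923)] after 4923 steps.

Answer: [646, 646, 646, 646, 646, 646, 646]
Key observation: The state at step 24, [646, 646, 646, 646, 646, 646, 646], reappears at step 25: the system is in a cycle of period 1 from step 24 on.  Therefore the state at step 4923 equals the state at step 24 + ((4923 - 24) mod 1) = 24, which is [646, 646, 646, 646, 646, 646, 646].

Derivation:
t=0: [974, 509, 243, 790, 246, 609, 311]
t=1: [454, 533, 510, 504, 510, 529, 521]
t=2: [703, 703, 704, 704, 704, 703, 704]
t=3: [588, 588, 588, 588, 588, 588, 588]
t=4: [684, 684, 684, 684, 684, 684, 684]
t=5: [610, 610, 610, 610, 610, 610, 610]
t=6: [672, 672, 672, 672, 672, 672, 672]
t=7: [622, 622, 622, 622, 622, 622, 622]
t=8: [664, 664, 664, 664, 664, 664, 664]
t=9: [630, 630, 630, 630, 630, 630, 630]
t=10: [658, 658, 658, 658, 658, 658, 658]
t=11: [635, 635, 635, 635, 635, 635, 635]
t=12: [654, 654, 654, 654, 654, 654, 654]
t=13: [639, 639, 639, 639, 639, 639, 639]
t=14: [651, 651, 651, 651, 651, 651, 651]
t=15: [641, 641, 641, 641, 641, 641, 641]
t=16: [650, 650, 650, 650, 650, 650, 650]
t=17: [642, 642, 642, 642, 642, 642, 642]
t=18: [649, 649, 649, 649, 649, 649, 649]
t=19: [643, 643, 643, 643, 643, 643, 643]
t=20: [648, 648, 648, 648, 648, 648, 648]
t=21: [644, 644, 644, 644, 644, 644, 644]
t=22: [647, 647, 647, 647, 647, 647, 647]
t=23: [645, 645, 645, 645, 645, 645, 645]
t=24: [646, 646, 646, 646, 646, 646, 646]
t=25: [646, 646, 646, 646, 646, 646, 646]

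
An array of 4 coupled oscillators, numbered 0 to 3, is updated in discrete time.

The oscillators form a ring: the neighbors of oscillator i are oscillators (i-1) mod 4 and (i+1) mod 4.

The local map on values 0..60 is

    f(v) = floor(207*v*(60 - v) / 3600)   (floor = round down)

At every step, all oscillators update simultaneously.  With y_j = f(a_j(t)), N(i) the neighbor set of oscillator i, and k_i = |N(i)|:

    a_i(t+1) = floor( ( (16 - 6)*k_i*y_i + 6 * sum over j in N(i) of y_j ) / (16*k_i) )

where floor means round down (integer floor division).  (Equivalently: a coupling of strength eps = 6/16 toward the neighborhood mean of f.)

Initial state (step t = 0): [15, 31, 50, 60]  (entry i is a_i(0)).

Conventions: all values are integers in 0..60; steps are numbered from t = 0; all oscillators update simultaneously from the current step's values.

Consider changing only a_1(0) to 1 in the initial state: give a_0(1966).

Answer: a_0(1966) = 26
Key observation: The state at step 9, [51, 51, 51, 51], reappears at step 13: the system is in a cycle of period 4 from step 9 on.  Therefore the state at step 1966 equals the state at step 9 + ((1966 - 9) mod 4) = 10, which is [26, 26, 26, 26].

Derivation:
t=0: [15, 1, 50, 60]
t=1: [24, 14, 18, 12]
t=2: [43, 40, 40, 37]
t=3: [43, 45, 46, 46]
t=4: [40, 38, 37, 37]
t=5: [46, 47, 48, 47]
t=6: [36, 35, 33, 35]
t=7: [49, 50, 50, 50]
t=8: [29, 28, 28, 28]
t=9: [51, 51, 51, 51]
t=10: [26, 26, 26, 26]
t=11: [50, 50, 50, 50]
t=12: [28, 28, 28, 28]
t=13: [51, 51, 51, 51]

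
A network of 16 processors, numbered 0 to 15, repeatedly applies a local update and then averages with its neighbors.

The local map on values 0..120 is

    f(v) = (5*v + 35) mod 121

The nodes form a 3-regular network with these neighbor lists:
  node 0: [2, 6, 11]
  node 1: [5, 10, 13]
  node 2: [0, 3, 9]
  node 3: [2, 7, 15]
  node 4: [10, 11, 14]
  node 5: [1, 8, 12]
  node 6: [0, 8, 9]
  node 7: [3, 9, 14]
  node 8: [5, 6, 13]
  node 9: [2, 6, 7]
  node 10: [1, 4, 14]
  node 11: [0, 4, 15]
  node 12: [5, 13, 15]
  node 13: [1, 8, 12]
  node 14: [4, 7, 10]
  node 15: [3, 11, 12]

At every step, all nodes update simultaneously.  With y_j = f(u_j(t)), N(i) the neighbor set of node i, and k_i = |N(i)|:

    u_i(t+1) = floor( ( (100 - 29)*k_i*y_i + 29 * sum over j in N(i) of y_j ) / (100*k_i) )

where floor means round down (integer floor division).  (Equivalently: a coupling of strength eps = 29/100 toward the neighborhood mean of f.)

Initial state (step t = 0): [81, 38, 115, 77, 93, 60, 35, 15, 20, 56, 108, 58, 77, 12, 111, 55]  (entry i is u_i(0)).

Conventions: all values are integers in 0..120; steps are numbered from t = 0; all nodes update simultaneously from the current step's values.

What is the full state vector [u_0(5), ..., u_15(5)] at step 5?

Simulating step by step:
t=0: [81, 38, 115, 77, 93, 60, 35, 15, 20, 56, 108, 58, 77, 12, 111, 55]
t=1: [71, 100, 23, 58, 38, 82, 79, 100, 36, 71, 86, 74, 65, 84, 96, 67]
t=2: [32, 62, 33, 67, 90, 83, 61, 49, 90, 33, 90, 43, 101, 90, 46, 28]
t=3: [70, 81, 71, 21, 3, 77, 84, 37, 18, 76, 12, 18, 53, 16, 20, 45]
t=4: [27, 80, 28, 27, 46, 53, 72, 78, 28, 57, 81, 11, 59, 95, 33, 20]
t=5: [51, 66, 55, 47, 40, 61, 40, 63, 49, 69, 71, 72, 71, 39, 71, 31]

Answer: [51, 66, 55, 47, 40, 61, 40, 63, 49, 69, 71, 72, 71, 39, 71, 31]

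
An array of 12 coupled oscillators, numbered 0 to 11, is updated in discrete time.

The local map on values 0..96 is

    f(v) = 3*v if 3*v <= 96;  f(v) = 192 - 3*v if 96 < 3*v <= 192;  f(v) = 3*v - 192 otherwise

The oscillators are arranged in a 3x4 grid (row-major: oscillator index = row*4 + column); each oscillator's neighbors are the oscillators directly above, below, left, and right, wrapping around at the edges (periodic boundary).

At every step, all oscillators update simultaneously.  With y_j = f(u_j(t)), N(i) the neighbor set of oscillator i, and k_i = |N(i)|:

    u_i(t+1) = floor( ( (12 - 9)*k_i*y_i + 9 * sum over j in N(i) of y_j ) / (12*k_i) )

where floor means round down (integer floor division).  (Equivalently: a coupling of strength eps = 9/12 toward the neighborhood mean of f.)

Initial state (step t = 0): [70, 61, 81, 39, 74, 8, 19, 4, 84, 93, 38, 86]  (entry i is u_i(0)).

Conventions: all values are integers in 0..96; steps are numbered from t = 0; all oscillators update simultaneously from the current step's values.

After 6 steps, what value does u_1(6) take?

Simulating step by step:
t=0: [70, 61, 81, 39, 74, 8, 19, 4, 84, 93, 38, 86]
t=1: [37, 36, 53, 46, 28, 40, 45, 45, 52, 53, 68, 58]
t=2: [68, 62, 47, 48, 67, 66, 46, 54, 49, 46, 29, 34]
t=3: [23, 24, 49, 46, 19, 24, 46, 45, 42, 40, 68, 61]
t=4: [63, 66, 47, 47, 63, 65, 48, 46, 55, 59, 36, 37]
t=5: [17, 15, 48, 48, 17, 14, 48, 47, 25, 26, 57, 60]
t=6: [53, 52, 42, 42, 53, 52, 42, 42, 54, 53, 40, 39]

Answer: u_1(6) = 52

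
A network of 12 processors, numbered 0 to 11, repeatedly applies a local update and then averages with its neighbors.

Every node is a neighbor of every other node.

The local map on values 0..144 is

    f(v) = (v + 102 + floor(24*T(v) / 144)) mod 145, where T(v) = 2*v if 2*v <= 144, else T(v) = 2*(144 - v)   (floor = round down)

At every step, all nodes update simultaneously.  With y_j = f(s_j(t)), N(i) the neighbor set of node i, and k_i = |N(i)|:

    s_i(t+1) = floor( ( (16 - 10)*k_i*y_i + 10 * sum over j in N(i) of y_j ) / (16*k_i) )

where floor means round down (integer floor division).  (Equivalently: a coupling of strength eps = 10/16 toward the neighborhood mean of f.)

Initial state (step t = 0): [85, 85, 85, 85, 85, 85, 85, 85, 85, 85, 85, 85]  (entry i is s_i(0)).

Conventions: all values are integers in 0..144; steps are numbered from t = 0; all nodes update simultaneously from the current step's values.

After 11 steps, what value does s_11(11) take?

Simulating step by step:
t=0: [85, 85, 85, 85, 85, 85, 85, 85, 85, 85, 85, 85]
t=1: [61, 61, 61, 61, 61, 61, 61, 61, 61, 61, 61, 61]
t=2: [38, 38, 38, 38, 38, 38, 38, 38, 38, 38, 38, 38]
t=3: [7, 7, 7, 7, 7, 7, 7, 7, 7, 7, 7, 7]
t=4: [111, 111, 111, 111, 111, 111, 111, 111, 111, 111, 111, 111]
t=5: [79, 79, 79, 79, 79, 79, 79, 79, 79, 79, 79, 79]
t=6: [57, 57, 57, 57, 57, 57, 57, 57, 57, 57, 57, 57]
t=7: [33, 33, 33, 33, 33, 33, 33, 33, 33, 33, 33, 33]
t=8: [1, 1, 1, 1, 1, 1, 1, 1, 1, 1, 1, 1]
t=9: [103, 103, 103, 103, 103, 103, 103, 103, 103, 103, 103, 103]
t=10: [73, 73, 73, 73, 73, 73, 73, 73, 73, 73, 73, 73]
t=11: [53, 53, 53, 53, 53, 53, 53, 53, 53, 53, 53, 53]

Answer: s_11(11) = 53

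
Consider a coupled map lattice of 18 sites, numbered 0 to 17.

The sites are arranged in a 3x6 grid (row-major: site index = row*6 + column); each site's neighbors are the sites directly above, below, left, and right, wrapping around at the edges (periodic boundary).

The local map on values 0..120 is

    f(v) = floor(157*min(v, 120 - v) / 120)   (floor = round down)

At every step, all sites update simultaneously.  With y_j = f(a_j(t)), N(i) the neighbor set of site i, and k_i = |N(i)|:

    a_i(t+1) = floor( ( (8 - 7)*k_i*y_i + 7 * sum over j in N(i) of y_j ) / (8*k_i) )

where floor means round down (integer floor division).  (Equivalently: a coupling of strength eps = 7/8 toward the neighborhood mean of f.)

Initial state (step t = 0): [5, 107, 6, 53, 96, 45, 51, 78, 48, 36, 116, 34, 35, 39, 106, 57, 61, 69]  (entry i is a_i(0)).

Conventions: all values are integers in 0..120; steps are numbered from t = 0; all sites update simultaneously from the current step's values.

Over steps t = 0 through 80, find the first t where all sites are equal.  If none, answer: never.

Answer: 8
Key observation: Synchronization is absorbing here: once all sites are equal they stay equal, and step 8 is the first all-equal step.

Derivation:
t=0: [5, 107, 6, 53, 96, 45, 51, 78, 48, 36, 116, 34, 35, 39, 106, 57, 61, 69]  (not all equal)
t=1: [41, 27, 37, 43, 49, 39, 40, 49, 35, 51, 44, 48, 46, 35, 44, 55, 48, 57]  (not all equal)
t=2: [49, 50, 48, 61, 57, 61, 58, 46, 57, 58, 62, 58, 56, 52, 52, 61, 65, 60]  (not all equal)
t=3: [71, 63, 69, 72, 74, 73, 68, 69, 67, 75, 73, 76, 71, 66, 69, 73, 75, 74]  (not all equal)
t=4: [66, 67, 67, 61, 60, 60, 63, 69, 64, 62, 58, 61, 65, 67, 66, 61, 60, 60]  (not all equal)
t=5: [72, 68, 71, 75, 77, 76, 71, 70, 70, 75, 76, 76, 72, 69, 71, 75, 77, 76]  (not all equal)
t=6: [62, 64, 63, 58, 56, 57, 61, 65, 63, 59, 56, 58, 62, 64, 63, 58, 56, 57]  (not all equal)
t=7: [74, 73, 74, 74, 73, 74, 74, 73, 74, 74, 74, 74, 74, 73, 74, 74, 73, 74]  (not all equal)
t=8: [60, 60, 60, 60, 60, 60, 60, 60, 60, 60, 60, 60, 60, 60, 60, 60, 60, 60]  (all equal)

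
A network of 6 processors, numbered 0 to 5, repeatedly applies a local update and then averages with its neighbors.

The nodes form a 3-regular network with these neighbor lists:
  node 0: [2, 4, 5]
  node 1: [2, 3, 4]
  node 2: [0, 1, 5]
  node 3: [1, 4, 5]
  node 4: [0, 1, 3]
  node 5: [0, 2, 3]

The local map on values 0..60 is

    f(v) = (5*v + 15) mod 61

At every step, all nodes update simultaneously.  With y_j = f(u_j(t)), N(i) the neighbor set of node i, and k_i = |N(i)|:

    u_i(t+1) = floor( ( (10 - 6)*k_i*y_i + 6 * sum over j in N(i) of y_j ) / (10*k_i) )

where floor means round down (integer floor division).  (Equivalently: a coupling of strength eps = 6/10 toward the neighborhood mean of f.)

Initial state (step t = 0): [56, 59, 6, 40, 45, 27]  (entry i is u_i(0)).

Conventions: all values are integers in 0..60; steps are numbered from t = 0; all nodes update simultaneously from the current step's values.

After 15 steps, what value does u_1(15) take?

Simulating step by step:
t=0: [56, 59, 6, 40, 45, 27]
t=1: [46, 28, 34, 30, 40, 36]
t=2: [9, 28, 10, 32, 28, 14]
t=3: [36, 31, 25, 39, 42, 33]
t=4: [28, 36, 30, 40, 34, 34]
t=5: [22, 20, 26, 16, 16, 22]
t=6: [13, 39, 21, 31, 31, 13]
t=7: [32, 41, 36, 38, 38, 32]
t=8: [38, 26, 33, 31, 31, 38]
t=9: [34, 40, 36, 37, 37, 34]
t=10: [7, 22, 12, 17, 17, 7]
t=11: [40, 19, 26, 34, 34, 40]
t=12: [24, 25, 31, 17, 17, 24]
t=13: [25, 32, 28, 29, 29, 25]
t=14: [25, 43, 31, 37, 37, 25]
t=15: [23, 35, 35, 23, 23, 23]

Answer: u_1(15) = 35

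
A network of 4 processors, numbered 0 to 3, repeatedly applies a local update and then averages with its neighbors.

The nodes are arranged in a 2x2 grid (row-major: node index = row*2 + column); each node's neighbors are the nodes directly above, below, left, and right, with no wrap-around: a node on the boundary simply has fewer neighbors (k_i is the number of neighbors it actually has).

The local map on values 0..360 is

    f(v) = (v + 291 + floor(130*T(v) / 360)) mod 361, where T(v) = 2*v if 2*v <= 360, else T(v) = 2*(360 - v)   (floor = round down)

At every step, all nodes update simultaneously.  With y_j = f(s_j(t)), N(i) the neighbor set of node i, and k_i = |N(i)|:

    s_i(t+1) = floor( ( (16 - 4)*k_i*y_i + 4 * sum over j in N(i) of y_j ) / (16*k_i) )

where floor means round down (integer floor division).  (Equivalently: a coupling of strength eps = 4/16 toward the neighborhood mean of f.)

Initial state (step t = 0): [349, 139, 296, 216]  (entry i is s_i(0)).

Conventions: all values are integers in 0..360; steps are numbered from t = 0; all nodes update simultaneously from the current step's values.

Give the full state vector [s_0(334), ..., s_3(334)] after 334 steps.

Answer: [262, 262, 262, 262]
Key observation: The state at step 5, [262, 262, 262, 262], reappears at step 6: the system is in a cycle of period 1 from step 5 on.  Therefore the state at step 334 equals the state at step 5 + ((334 - 5) mod 1) = 5, which is [262, 262, 262, 262].

Derivation:
t=0: [349, 139, 296, 216]
t=1: [269, 193, 271, 242]
t=2: [261, 247, 263, 256]
t=3: [261, 258, 262, 260]
t=4: [261, 261, 262, 261]
t=5: [262, 262, 262, 262]
t=6: [262, 262, 262, 262]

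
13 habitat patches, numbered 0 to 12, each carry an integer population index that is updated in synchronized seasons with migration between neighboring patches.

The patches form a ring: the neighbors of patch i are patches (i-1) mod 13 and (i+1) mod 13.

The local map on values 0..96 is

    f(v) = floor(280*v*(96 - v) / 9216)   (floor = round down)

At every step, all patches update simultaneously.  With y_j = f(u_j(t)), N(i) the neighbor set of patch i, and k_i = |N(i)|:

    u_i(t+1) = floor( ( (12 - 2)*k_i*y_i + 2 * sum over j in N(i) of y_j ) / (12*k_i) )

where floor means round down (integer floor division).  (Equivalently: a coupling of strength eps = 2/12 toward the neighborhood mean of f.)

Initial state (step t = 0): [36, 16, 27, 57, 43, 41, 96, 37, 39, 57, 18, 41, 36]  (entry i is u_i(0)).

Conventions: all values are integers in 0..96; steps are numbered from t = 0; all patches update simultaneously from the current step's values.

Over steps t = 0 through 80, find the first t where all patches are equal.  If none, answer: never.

Simulating step by step:
t=0: [36, 16, 27, 57, 43, 41, 96, 37, 39, 57, 18, 41, 36]  (not all equal)
t=1: [62, 41, 55, 66, 68, 62, 11, 60, 66, 64, 46, 65, 65]  (not all equal)
t=2: [64, 67, 67, 60, 57, 60, 34, 61, 60, 62, 67, 61, 61]  (not all equal)
t=3: [61, 59, 59, 64, 66, 65, 64, 64, 64, 63, 59, 63, 63]  (not all equal)
t=4: [64, 65, 65, 62, 60, 61, 61, 62, 62, 63, 65, 63, 63]  (not all equal)
t=5: [62, 61, 61, 63, 64, 64, 64, 64, 63, 62, 61, 62, 62]  (not all equal)
t=6: [64, 64, 63, 63, 62, 62, 62, 62, 63, 63, 64, 64, 64]  (not all equal)
t=7: [62, 62, 62, 63, 63, 64, 64, 63, 63, 62, 62, 62, 62]  (not all equal)
t=8: [64, 64, 63, 63, 62, 62, 62, 62, 63, 63, 64, 64, 64]  (not all equal)

Answer: never
Key observation: The state at step 6 reappears at step 8 — the system is in a cycle of period 2 from step 6 on.  No step 0..8 is synchronized, and the cycle repeats forever, so no step up to 80 (or ever) has all patches equal.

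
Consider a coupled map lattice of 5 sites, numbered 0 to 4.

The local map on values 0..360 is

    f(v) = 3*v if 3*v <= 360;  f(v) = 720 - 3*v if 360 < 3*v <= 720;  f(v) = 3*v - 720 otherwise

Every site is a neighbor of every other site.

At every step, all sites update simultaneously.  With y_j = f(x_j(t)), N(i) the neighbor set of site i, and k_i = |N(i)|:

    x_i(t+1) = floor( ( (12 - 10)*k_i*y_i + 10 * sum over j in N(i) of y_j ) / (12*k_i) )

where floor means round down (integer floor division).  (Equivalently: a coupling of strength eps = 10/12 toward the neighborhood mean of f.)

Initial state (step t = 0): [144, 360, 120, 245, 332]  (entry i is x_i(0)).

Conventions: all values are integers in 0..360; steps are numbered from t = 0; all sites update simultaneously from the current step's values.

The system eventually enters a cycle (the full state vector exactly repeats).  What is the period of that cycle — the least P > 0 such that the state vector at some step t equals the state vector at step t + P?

Answer: 4
Key observation: The state at step 6, [333, 333, 333, 333, 333], reappears at step 10 — and no state repeats earlier — so the cycle the system enters has period 4.

Derivation:
t=0: [144, 360, 120, 245, 332]
t=1: [258, 255, 255, 270, 259]
t=2: [58, 58, 58, 56, 58]
t=3: [172, 172, 172, 173, 172]
t=4: [203, 203, 203, 203, 203]
t=5: [111, 111, 111, 111, 111]
t=6: [333, 333, 333, 333, 333]
t=7: [279, 279, 279, 279, 279]
t=8: [117, 117, 117, 117, 117]
t=9: [351, 351, 351, 351, 351]
t=10: [333, 333, 333, 333, 333]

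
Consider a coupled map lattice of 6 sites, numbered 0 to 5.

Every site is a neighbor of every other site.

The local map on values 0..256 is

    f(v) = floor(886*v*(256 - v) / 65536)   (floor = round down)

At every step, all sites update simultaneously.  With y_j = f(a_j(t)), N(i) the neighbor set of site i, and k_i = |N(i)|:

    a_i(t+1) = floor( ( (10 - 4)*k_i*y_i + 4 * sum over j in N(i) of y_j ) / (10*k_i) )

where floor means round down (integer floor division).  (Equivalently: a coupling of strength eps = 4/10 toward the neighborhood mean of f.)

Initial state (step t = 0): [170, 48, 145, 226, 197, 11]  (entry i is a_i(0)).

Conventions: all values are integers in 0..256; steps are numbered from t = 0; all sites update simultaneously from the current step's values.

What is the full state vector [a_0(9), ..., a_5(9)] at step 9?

Simulating step by step:
t=0: [170, 48, 145, 226, 197, 11]
t=1: [169, 136, 179, 113, 148, 85]
t=2: [201, 213, 195, 212, 211, 200]
t=3: [144, 130, 150, 132, 133, 145]
t=4: [218, 219, 216, 219, 219, 217]
t=5: [111, 110, 113, 110, 110, 112]
t=6: [217, 217, 217, 217, 217, 217]
t=7: [114, 114, 114, 114, 114, 114]
t=8: [218, 218, 218, 218, 218, 218]
t=9: [111, 111, 111, 111, 111, 111]

Answer: [111, 111, 111, 111, 111, 111]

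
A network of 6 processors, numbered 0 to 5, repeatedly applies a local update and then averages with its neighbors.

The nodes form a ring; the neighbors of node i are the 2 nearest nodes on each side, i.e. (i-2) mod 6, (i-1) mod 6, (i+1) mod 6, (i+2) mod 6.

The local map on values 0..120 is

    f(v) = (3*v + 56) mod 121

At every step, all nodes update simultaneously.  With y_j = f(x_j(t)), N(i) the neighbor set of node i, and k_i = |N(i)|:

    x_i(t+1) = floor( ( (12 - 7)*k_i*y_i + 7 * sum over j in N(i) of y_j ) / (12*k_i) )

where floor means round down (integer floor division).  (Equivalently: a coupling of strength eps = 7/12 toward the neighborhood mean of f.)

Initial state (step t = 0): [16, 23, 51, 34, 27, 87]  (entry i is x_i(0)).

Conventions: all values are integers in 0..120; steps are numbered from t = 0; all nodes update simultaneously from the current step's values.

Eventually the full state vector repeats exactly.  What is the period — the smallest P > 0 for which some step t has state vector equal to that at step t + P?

Answer: 5
Key observation: The state at step 92, [83, 83, 84, 83, 83, 84], reappears at step 97 — and no state repeats earlier — so the cycle the system enters has period 5.

Derivation:
t=0: [16, 23, 51, 34, 27, 87]
t=1: [70, 46, 60, 42, 51, 54]
t=2: [64, 73, 83, 79, 79, 76]
t=3: [30, 37, 46, 48, 44, 38]
t=4: [44, 52, 62, 67, 60, 52]
t=5: [71, 63, 42, 49, 73, 79]
t=6: [32, 33, 46, 55, 45, 42]
t=7: [47, 52, 64, 76, 67, 59]
t=8: [64, 72, 35, 50, 40, 79]
t=9: [28, 39, 42, 61, 49, 46]
t=10: [47, 61, 64, 88, 73, 69]
t=11: [57, 75, 46, 58, 40, 53]
t=12: [82, 71, 75, 83, 78, 84]
t=13: [51, 44, 45, 52, 53, 56]
t=14: [85, 79, 78, 86, 90, 92]
t=15: [68, 61, 60, 69, 75, 77]
t=16: [53, 78, 76, 54, 45, 47]
t=17: [73, 65, 62, 74, 74, 76]
t=18: [26, 19, 16, 27, 31, 34]
t=19: [46, 71, 68, 47, 36, 40]
t=20: [51, 43, 39, 52, 50, 54]
t=21: [80, 74, 69, 81, 83, 88]
t=22: [51, 45, 39, 52, 56, 63]
t=23: [69, 63, 73, 71, 77, 52]
t=24: [33, 26, 27, 36, 43, 51]
t=25: [40, 31, 29, 44, 53, 59]
t=26: [60, 49, 44, 65, 76, 82]
t=27: [84, 70, 64, 40, 54, 61]
t=28: [63, 45, 37, 58, 76, 84]
t=29: [33, 61, 51, 78, 50, 60]
t=30: [73, 90, 78, 79, 76, 89]
t=31: [50, 66, 50, 58, 48, 64]
t=32: [61, 46, 76, 71, 74, 44]
t=33: [80, 67, 54, 43, 52, 64]
t=34: [52, 38, 73, 57, 70, 35]
t=35: [59, 59, 53, 65, 49, 56]
t=36: [103, 93, 85, 60, 80, 88]
t=37: [43, 77, 67, 90, 61, 71]
t=38: [56, 46, 51, 64, 76, 56]
t=39: [87, 74, 69, 47, 61, 75]
t=40: [62, 45, 53, 62, 79, 60]
t=41: [48, 59, 56, 48, 51, 65]
t=42: [78, 86, 95, 78, 76, 55]
t=43: [65, 73, 71, 65, 60, 72]
t=44: [33, 24, 35, 33, 58, 36]
t=45: [43, 24, 43, 43, 67, 44]
t=46: [48, 40, 48, 48, 44, 49]
t=47: [74, 69, 73, 74, 74, 75]
t=48: [33, 29, 32, 33, 36, 35]
t=49: [34, 29, 32, 34, 38, 36]
t=50: [36, 30, 34, 36, 42, 39]
t=51: [43, 35, 40, 43, 50, 46]
t=52: [63, 54, 59, 63, 72, 67]
t=53: [38, 59, 66, 38, 31, 25]
t=54: [44, 64, 39, 44, 29, 38]
t=55: [46, 36, 45, 46, 43, 44]
t=56: [66, 59, 66, 66, 67, 64]
t=57: [26, 52, 27, 26, 12, 24]
t=58: [35, 45, 37, 35, 45, 33]
t=59: [48, 52, 51, 48, 52, 46]
t=60: [82, 84, 86, 82, 84, 80]
t=61: [62, 63, 66, 62, 63, 59]
t=62: [18, 19, 5, 18, 19, 47]
t=63: [100, 100, 94, 100, 100, 96]
t=64: [109, 109, 106, 109, 109, 109]
t=65: [18, 18, 16, 18, 18, 20]
t=66: [110, 110, 107, 110, 110, 112]
t=67: [22, 22, 19, 22, 22, 25]
t=68: [18, 18, 47, 18, 18, 4]
t=69: [98, 98, 95, 98, 98, 92]
t=70: [104, 104, 104, 104, 104, 100]
t=71: [20, 20, 5, 20, 20, 50]
t=72: [104, 104, 97, 104, 104, 103]
t=73: [19, 19, 46, 19, 19, 3]
t=74: [100, 100, 96, 100, 100, 93]
t=75: [109, 109, 109, 109, 109, 105]
t=76: [18, 18, 20, 18, 18, 15]
t=77: [109, 109, 112, 109, 109, 106]
t=78: [20, 20, 23, 20, 20, 16]
t=79: [97, 97, 69, 97, 97, 111]
t=80: [81, 81, 70, 81, 81, 72]
t=81: [48, 48, 43, 48, 48, 45]
t=82: [75, 75, 72, 75, 75, 75]
t=83: [37, 37, 35, 37, 37, 39]
t=84: [46, 46, 43, 46, 46, 48]
t=85: [72, 72, 69, 72, 72, 75]
t=86: [30, 30, 26, 30, 30, 33]
t=87: [24, 24, 20, 24, 24, 28]
t=88: [24, 24, 52, 24, 24, 12]
t=89: [31, 31, 42, 31, 31, 42]
t=90: [37, 37, 41, 37, 37, 41]
t=91: [49, 49, 51, 49, 49, 51]
t=92: [83, 83, 84, 83, 83, 84]
t=93: [63, 63, 64, 63, 63, 64]
t=94: [3, 3, 4, 3, 3, 4]
t=95: [65, 65, 66, 65, 65, 66]
t=96: [9, 9, 10, 9, 9, 10]
t=97: [83, 83, 84, 83, 83, 84]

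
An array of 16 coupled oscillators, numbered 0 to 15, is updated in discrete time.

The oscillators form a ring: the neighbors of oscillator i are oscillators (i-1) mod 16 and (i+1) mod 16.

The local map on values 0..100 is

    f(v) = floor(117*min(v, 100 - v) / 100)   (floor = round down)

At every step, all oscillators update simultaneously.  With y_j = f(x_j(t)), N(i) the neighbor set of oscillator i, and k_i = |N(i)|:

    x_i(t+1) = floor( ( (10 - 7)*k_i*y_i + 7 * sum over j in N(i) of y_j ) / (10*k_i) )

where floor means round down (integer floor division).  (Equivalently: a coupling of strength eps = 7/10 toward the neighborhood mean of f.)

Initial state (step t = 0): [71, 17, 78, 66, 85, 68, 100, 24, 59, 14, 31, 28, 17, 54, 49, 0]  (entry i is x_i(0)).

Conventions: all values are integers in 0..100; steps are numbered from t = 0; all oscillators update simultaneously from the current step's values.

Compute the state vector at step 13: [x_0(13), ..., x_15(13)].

Simulating step by step:
t=0: [71, 17, 78, 66, 85, 68, 100, 24, 59, 14, 31, 28, 17, 54, 49, 0]
t=1: [16, 26, 27, 26, 31, 17, 22, 24, 29, 33, 27, 28, 35, 42, 35, 31]
t=2: [28, 26, 30, 32, 27, 27, 23, 28, 33, 33, 33, 34, 40, 42, 41, 31]
t=3: [32, 32, 33, 34, 33, 29, 29, 32, 35, 38, 38, 41, 44, 47, 43, 38]
t=4: [39, 37, 38, 38, 36, 34, 34, 36, 40, 42, 45, 47, 50, 51, 49, 43]
t=5: [46, 44, 43, 43, 41, 40, 40, 42, 45, 49, 51, 54, 56, 57, 54, 50]
t=6: [54, 51, 50, 48, 47, 46, 47, 49, 52, 55, 55, 53, 51, 51, 53, 54]
t=7: [54, 55, 56, 56, 54, 53, 54, 55, 54, 53, 52, 54, 55, 55, 54, 53]
t=8: [53, 52, 51, 51, 52, 53, 53, 52, 53, 54, 54, 53, 52, 52, 53, 53]
t=9: [54, 55, 56, 56, 55, 54, 54, 54, 54, 53, 53, 54, 55, 55, 54, 54]
t=10: [52, 52, 51, 51, 52, 52, 53, 53, 53, 53, 53, 53, 52, 52, 52, 53]
t=11: [55, 56, 56, 56, 56, 55, 54, 54, 54, 54, 54, 54, 55, 56, 55, 55]
t=12: [51, 51, 51, 51, 51, 52, 52, 53, 53, 53, 53, 52, 52, 51, 51, 52]
t=13: [56, 57, 57, 57, 56, 56, 55, 54, 54, 54, 54, 55, 56, 56, 56, 56]

Answer: [56, 57, 57, 57, 56, 56, 55, 54, 54, 54, 54, 55, 56, 56, 56, 56]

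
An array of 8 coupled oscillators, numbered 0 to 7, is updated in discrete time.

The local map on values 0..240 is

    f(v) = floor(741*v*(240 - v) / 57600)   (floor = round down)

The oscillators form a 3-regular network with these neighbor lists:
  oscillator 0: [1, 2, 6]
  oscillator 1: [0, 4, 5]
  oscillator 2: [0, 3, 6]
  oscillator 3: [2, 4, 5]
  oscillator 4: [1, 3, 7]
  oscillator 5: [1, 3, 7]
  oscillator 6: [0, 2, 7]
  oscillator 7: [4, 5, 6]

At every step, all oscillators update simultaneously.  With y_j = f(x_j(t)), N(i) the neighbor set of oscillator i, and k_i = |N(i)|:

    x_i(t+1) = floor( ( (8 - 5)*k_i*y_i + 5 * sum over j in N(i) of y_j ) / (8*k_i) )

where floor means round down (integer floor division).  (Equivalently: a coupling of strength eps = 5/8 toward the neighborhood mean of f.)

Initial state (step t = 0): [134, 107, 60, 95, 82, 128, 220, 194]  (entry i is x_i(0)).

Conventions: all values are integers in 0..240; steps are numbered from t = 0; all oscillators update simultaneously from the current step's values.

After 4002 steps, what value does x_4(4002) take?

Simulating step by step:
t=0: [134, 107, 60, 95, 82, 128, 220, 194]
t=1: [146, 179, 138, 168, 161, 167, 111, 127]
t=2: [171, 155, 175, 162, 160, 158, 181, 173]
t=3: [150, 163, 148, 159, 161, 162, 144, 153]
t=4: [171, 164, 172, 166, 164, 164, 174, 168]
t=5: [151, 158, 151, 157, 158, 158, 150, 155]
t=6: [170, 167, 171, 167, 166, 166, 171, 168]
t=7: [152, 156, 152, 155, 156, 156, 152, 155]
t=8: [171, 168, 171, 169, 168, 168, 171, 169]
t=9: [151, 154, 151, 153, 154, 154, 151, 153]
t=10: [171, 170, 171, 170, 170, 170, 171, 170]
t=11: [151, 152, 151, 152, 153, 153, 151, 152]
t=12: [172, 171, 172, 171, 171, 171, 172, 171]
t=13: [150, 150, 150, 150, 151, 151, 150, 150]
t=14: [173, 172, 173, 172, 172, 172, 173, 172]
t=15: [149, 149, 149, 149, 150, 150, 149, 149]
t=16: [174, 173, 174, 173, 173, 173, 174, 173]
t=17: [147, 148, 147, 148, 149, 149, 147, 148]
t=18: [175, 174, 175, 174, 174, 174, 175, 174]
t=19: [146, 146, 146, 146, 147, 147, 146, 146]
t=20: [176, 175, 176, 175, 175, 175, 176, 175]
t=21: [144, 145, 144, 145, 146, 146, 144, 145]
t=22: [177, 176, 177, 176, 176, 176, 177, 176]
t=23: [143, 143, 143, 143, 144, 144, 143, 143]
t=24: [178, 177, 178, 177, 177, 177, 178, 177]
t=25: [141, 142, 141, 142, 143, 143, 141, 142]
t=26: [179, 178, 179, 178, 178, 178, 179, 178]
t=27: [140, 140, 140, 140, 141, 141, 140, 140]
t=28: [180, 179, 180, 179, 179, 179, 180, 179]
t=29: [138, 139, 138, 139, 140, 140, 138, 139]
t=30: [180, 180, 180, 180, 180, 180, 180, 180]
t=31: [138, 138, 138, 138, 138, 138, 138, 138]
t=32: [181, 181, 181, 181, 181, 181, 181, 181]
t=33: [137, 137, 137, 137, 137, 137, 137, 137]
t=34: [181, 181, 181, 181, 181, 181, 181, 181]

Answer: x_4(4002) = 181
Key observation: The state at step 32, [181, 181, 181, 181, 181, 181, 181, 181], reappears at step 34: the system is in a cycle of period 2 from step 32 on.  Therefore the state at step 4002 equals the state at step 32 + ((4002 - 32) mod 2) = 32, which is [181, 181, 181, 181, 181, 181, 181, 181].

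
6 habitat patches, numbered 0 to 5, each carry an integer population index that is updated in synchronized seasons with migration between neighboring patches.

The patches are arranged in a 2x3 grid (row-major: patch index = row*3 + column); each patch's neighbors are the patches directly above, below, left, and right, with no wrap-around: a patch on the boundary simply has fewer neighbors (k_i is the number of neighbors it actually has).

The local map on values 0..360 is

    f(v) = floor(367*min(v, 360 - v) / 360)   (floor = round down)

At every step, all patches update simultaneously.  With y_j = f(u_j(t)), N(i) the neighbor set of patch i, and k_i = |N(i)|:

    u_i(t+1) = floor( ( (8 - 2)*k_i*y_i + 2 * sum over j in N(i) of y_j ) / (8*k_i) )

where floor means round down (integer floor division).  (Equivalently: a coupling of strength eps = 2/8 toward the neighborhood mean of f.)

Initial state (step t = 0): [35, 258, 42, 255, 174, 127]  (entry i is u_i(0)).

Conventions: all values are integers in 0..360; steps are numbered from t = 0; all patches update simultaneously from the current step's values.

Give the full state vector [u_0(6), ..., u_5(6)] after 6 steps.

Answer: [94, 102, 99, 112, 126, 119]

Derivation:
t=0: [35, 258, 42, 255, 174, 127]
t=1: [52, 98, 60, 106, 161, 124]
t=2: [65, 97, 73, 108, 150, 122]
t=3: [75, 97, 83, 109, 141, 121]
t=4: [83, 98, 90, 110, 134, 120]
t=5: [89, 100, 95, 111, 129, 119]
t=6: [94, 102, 99, 112, 126, 119]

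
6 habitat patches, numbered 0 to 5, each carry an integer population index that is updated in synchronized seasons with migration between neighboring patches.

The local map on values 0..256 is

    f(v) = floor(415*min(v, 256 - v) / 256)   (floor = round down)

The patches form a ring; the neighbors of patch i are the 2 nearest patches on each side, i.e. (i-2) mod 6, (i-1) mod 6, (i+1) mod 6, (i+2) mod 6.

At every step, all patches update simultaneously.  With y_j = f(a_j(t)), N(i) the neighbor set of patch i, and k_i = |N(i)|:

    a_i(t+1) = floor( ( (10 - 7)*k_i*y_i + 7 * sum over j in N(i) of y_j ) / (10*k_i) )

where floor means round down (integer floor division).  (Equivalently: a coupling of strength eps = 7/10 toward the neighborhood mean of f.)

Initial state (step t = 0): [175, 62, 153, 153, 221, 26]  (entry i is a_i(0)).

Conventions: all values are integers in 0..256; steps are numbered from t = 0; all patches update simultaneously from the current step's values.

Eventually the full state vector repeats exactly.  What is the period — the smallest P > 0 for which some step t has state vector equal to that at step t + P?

Answer: 20
Key observation: The state at step 6, [137, 137, 137, 137, 137, 137], reappears at step 26 — and no state repeats earlier — so the cycle the system enters has period 20.

Derivation:
t=0: [175, 62, 153, 153, 221, 26]
t=1: [103, 118, 129, 113, 105, 91]
t=2: [174, 179, 185, 179, 173, 168]
t=3: [129, 126, 124, 127, 129, 132]
t=4: [203, 203, 203, 203, 203, 203]
t=5: [85, 85, 85, 85, 85, 85]
t=6: [137, 137, 137, 137, 137, 137]
t=7: [192, 192, 192, 192, 192, 192]
t=8: [103, 103, 103, 103, 103, 103]
t=9: [166, 166, 166, 166, 166, 166]
t=10: [145, 145, 145, 145, 145, 145]
t=11: [179, 179, 179, 179, 179, 179]
t=12: [124, 124, 124, 124, 124, 124]
t=13: [201, 201, 201, 201, 201, 201]
t=14: [89, 89, 89, 89, 89, 89]
t=15: [144, 144, 144, 144, 144, 144]
t=16: [181, 181, 181, 181, 181, 181]
t=17: [121, 121, 121, 121, 121, 121]
t=18: [196, 196, 196, 196, 196, 196]
t=19: [97, 97, 97, 97, 97, 97]
t=20: [157, 157, 157, 157, 157, 157]
t=21: [160, 160, 160, 160, 160, 160]
t=22: [155, 155, 155, 155, 155, 155]
t=23: [163, 163, 163, 163, 163, 163]
t=24: [150, 150, 150, 150, 150, 150]
t=25: [171, 171, 171, 171, 171, 171]
t=26: [137, 137, 137, 137, 137, 137]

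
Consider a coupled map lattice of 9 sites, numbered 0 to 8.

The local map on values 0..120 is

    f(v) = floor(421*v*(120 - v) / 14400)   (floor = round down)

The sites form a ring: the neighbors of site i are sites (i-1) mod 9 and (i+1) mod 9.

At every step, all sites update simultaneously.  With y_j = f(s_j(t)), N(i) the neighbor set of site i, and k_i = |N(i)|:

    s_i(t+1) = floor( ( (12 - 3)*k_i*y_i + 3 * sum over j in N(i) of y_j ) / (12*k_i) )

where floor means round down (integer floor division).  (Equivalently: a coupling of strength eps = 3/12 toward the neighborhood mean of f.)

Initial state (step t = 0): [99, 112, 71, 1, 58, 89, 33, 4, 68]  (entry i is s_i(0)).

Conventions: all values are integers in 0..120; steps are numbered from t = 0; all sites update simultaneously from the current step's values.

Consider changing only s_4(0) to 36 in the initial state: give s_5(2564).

Answer: s_5(2564) = 102
Key observation: The state at step 10, [102, 103, 103, 103, 103, 103, 103, 102, 102], reappears at step 14: the system is in a cycle of period 4 from step 10 on.  Therefore the state at step 2564 equals the state at step 10 + ((2564 - 10) mod 4) = 12, which is [102, 102, 102, 102, 102, 102, 102, 102, 103].

Derivation:
t=0: [99, 112, 71, 1, 36, 89, 33, 4, 68]
t=1: [61, 39, 79, 25, 76, 81, 73, 33, 86]
t=2: [100, 93, 90, 75, 92, 93, 96, 85, 87]
t=3: [63, 71, 79, 92, 77, 72, 70, 83, 80]
t=4: [102, 100, 92, 80, 94, 100, 100, 91, 93]
t=5: [56, 59, 75, 88, 72, 59, 60, 74, 71]
t=6: [103, 104, 96, 86, 99, 104, 104, 100, 101]
t=7: [51, 50, 66, 79, 61, 49, 49, 56, 55]
t=8: [102, 102, 102, 96, 103, 101, 101, 103, 103]
t=9: [52, 53, 54, 63, 53, 55, 55, 51, 51]
t=10: [102, 103, 103, 103, 103, 103, 103, 102, 102]
t=11: [52, 51, 51, 51, 51, 51, 51, 52, 53]
t=12: [102, 102, 102, 102, 102, 102, 102, 102, 103]
t=13: [52, 53, 53, 53, 53, 53, 53, 52, 51]
t=14: [102, 103, 103, 103, 103, 103, 103, 102, 102]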